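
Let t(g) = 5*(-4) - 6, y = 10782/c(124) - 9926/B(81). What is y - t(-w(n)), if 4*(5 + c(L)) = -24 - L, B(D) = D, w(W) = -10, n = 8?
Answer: -200297/567 ≈ -353.26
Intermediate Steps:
c(L) = -11 - L/4 (c(L) = -5 + (-24 - L)/4 = -5 + (-6 - L/4) = -11 - L/4)
y = -215039/567 (y = 10782/(-11 - ¼*124) - 9926/81 = 10782/(-11 - 31) - 9926*1/81 = 10782/(-42) - 9926/81 = 10782*(-1/42) - 9926/81 = -1797/7 - 9926/81 = -215039/567 ≈ -379.26)
t(g) = -26 (t(g) = -20 - 6 = -26)
y - t(-w(n)) = -215039/567 - 1*(-26) = -215039/567 + 26 = -200297/567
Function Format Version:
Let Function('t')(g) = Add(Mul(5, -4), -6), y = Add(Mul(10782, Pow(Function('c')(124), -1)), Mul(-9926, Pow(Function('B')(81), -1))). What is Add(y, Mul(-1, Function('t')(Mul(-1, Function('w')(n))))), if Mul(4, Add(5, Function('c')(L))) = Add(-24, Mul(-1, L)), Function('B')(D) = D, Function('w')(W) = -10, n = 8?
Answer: Rational(-200297, 567) ≈ -353.26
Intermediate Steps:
Function('c')(L) = Add(-11, Mul(Rational(-1, 4), L)) (Function('c')(L) = Add(-5, Mul(Rational(1, 4), Add(-24, Mul(-1, L)))) = Add(-5, Add(-6, Mul(Rational(-1, 4), L))) = Add(-11, Mul(Rational(-1, 4), L)))
y = Rational(-215039, 567) (y = Add(Mul(10782, Pow(Add(-11, Mul(Rational(-1, 4), 124)), -1)), Mul(-9926, Pow(81, -1))) = Add(Mul(10782, Pow(Add(-11, -31), -1)), Mul(-9926, Rational(1, 81))) = Add(Mul(10782, Pow(-42, -1)), Rational(-9926, 81)) = Add(Mul(10782, Rational(-1, 42)), Rational(-9926, 81)) = Add(Rational(-1797, 7), Rational(-9926, 81)) = Rational(-215039, 567) ≈ -379.26)
Function('t')(g) = -26 (Function('t')(g) = Add(-20, -6) = -26)
Add(y, Mul(-1, Function('t')(Mul(-1, Function('w')(n))))) = Add(Rational(-215039, 567), Mul(-1, -26)) = Add(Rational(-215039, 567), 26) = Rational(-200297, 567)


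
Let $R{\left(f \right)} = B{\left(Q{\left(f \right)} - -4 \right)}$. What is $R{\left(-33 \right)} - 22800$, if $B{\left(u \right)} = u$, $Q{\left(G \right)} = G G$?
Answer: $-21707$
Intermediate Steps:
$Q{\left(G \right)} = G^{2}$
$R{\left(f \right)} = 4 + f^{2}$ ($R{\left(f \right)} = f^{2} - -4 = f^{2} + 4 = 4 + f^{2}$)
$R{\left(-33 \right)} - 22800 = \left(4 + \left(-33\right)^{2}\right) - 22800 = \left(4 + 1089\right) - 22800 = 1093 - 22800 = -21707$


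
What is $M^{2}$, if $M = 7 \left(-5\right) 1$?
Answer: $1225$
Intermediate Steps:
$M = -35$ ($M = \left(-35\right) 1 = -35$)
$M^{2} = \left(-35\right)^{2} = 1225$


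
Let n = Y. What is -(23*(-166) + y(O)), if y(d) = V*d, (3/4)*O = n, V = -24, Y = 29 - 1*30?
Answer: 3786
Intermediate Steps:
Y = -1 (Y = 29 - 30 = -1)
n = -1
O = -4/3 (O = (4/3)*(-1) = -4/3 ≈ -1.3333)
y(d) = -24*d
-(23*(-166) + y(O)) = -(23*(-166) - 24*(-4/3)) = -(-3818 + 32) = -1*(-3786) = 3786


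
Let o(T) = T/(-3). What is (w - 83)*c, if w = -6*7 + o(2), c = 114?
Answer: -14326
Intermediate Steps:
o(T) = -T/3 (o(T) = T*(-1/3) = -T/3)
w = -128/3 (w = -6*7 - 1/3*2 = -42 - 2/3 = -128/3 ≈ -42.667)
(w - 83)*c = (-128/3 - 83)*114 = -377/3*114 = -14326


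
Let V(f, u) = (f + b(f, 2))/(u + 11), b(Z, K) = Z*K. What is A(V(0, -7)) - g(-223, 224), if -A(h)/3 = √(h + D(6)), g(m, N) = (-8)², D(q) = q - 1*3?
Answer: -64 - 3*√3 ≈ -69.196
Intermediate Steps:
D(q) = -3 + q (D(q) = q - 3 = -3 + q)
b(Z, K) = K*Z
g(m, N) = 64
V(f, u) = 3*f/(11 + u) (V(f, u) = (f + 2*f)/(u + 11) = (3*f)/(11 + u) = 3*f/(11 + u))
A(h) = -3*√(3 + h) (A(h) = -3*√(h + (-3 + 6)) = -3*√(h + 3) = -3*√(3 + h))
A(V(0, -7)) - g(-223, 224) = -3*√(3 + 3*0/(11 - 7)) - 1*64 = -3*√(3 + 3*0/4) - 64 = -3*√(3 + 3*0*(¼)) - 64 = -3*√(3 + 0) - 64 = -3*√3 - 64 = -64 - 3*√3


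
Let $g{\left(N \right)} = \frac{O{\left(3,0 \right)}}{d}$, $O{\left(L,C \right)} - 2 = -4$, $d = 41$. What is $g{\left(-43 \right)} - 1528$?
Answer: $- \frac{62650}{41} \approx -1528.0$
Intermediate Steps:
$O{\left(L,C \right)} = -2$ ($O{\left(L,C \right)} = 2 - 4 = -2$)
$g{\left(N \right)} = - \frac{2}{41}$
$g{\left(-43 \right)} - 1528 = - \frac{2}{41} - 1528 = - \frac{62650}{41}$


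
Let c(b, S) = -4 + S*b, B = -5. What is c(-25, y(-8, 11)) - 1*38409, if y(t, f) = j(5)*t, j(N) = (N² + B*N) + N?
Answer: -37413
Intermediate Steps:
j(N) = N² - 4*N (j(N) = (N² - 5*N) + N = N² - 4*N)
y(t, f) = 5*t (y(t, f) = (5*(-4 + 5))*t = (5*1)*t = 5*t)
c(-25, y(-8, 11)) - 1*38409 = (-4 + (5*(-8))*(-25)) - 1*38409 = (-4 - 40*(-25)) - 38409 = (-4 + 1000) - 38409 = 996 - 38409 = -37413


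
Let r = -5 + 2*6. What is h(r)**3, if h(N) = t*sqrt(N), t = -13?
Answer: -15379*sqrt(7) ≈ -40689.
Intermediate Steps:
r = 7 (r = -5 + 12 = 7)
h(N) = -13*sqrt(N)
h(r)**3 = (-13*sqrt(7))**3 = -15379*sqrt(7)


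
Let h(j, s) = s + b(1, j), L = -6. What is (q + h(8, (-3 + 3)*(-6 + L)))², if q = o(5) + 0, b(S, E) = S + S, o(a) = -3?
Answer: 1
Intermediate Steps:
b(S, E) = 2*S
h(j, s) = 2 + s (h(j, s) = s + 2*1 = s + 2 = 2 + s)
q = -3 (q = -3 + 0 = -3)
(q + h(8, (-3 + 3)*(-6 + L)))² = (-3 + (2 + (-3 + 3)*(-6 - 6)))² = (-3 + (2 + 0*(-12)))² = (-3 + (2 + 0))² = (-3 + 2)² = (-1)² = 1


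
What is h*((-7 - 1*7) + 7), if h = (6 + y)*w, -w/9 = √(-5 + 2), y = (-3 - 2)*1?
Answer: 63*I*√3 ≈ 109.12*I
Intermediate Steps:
y = -5 (y = -5*1 = -5)
w = -9*I*√3 (w = -9*√(-5 + 2) = -9*I*√3 ≈ -15.588*I)
h = -9*I*√3 (h = (6 - 5)*(-9*I*√3) = 1*(-9*I*√3) = -9*I*√3 ≈ -15.588*I)
h*((-7 - 1*7) + 7) = (-9*I*√3)*((-7 - 1*7) + 7) = (-9*I*√3)*((-7 - 7) + 7) = (-9*I*√3)*(-14 + 7) = -9*I*√3*(-7) = 63*I*√3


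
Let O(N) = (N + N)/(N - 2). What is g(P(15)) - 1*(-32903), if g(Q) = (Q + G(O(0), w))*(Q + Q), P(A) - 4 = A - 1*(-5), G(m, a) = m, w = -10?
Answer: 34055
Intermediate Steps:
O(N) = 2*N/(-2 + N) (O(N) = (2*N)/(-2 + N) = 2*N/(-2 + N))
P(A) = 9 + A (P(A) = 4 + (A - 1*(-5)) = 4 + (A + 5) = 4 + (5 + A) = 9 + A)
g(Q) = 2*Q² (g(Q) = (Q + 2*0/(-2 + 0))*(Q + Q) = (Q + 2*0/(-2))*(2*Q) = (Q + 2*0*(-½))*(2*Q) = (Q + 0)*(2*Q) = Q*(2*Q) = 2*Q²)
g(P(15)) - 1*(-32903) = 2*(9 + 15)² - 1*(-32903) = 2*24² + 32903 = 2*576 + 32903 = 1152 + 32903 = 34055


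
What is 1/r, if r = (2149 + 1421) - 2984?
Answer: 1/586 ≈ 0.0017065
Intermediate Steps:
r = 586 (r = 3570 - 2984 = 586)
1/r = 1/586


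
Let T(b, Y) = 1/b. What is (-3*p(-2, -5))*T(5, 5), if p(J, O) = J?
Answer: 6/5 ≈ 1.2000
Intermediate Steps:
(-3*p(-2, -5))*T(5, 5) = -3*(-2)/5 = 6*(⅕) = 6/5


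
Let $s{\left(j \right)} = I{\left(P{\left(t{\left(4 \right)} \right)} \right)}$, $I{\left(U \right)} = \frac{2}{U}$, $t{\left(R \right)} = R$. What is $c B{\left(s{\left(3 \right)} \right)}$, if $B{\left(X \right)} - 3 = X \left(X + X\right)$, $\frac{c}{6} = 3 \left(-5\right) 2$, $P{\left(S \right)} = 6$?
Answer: $-580$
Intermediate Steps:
$s{\left(j \right)} = \frac{1}{3}$ ($s{\left(j \right)} = \frac{2}{6} = 2 \cdot \frac{1}{6} = \frac{1}{3}$)
$c = -180$ ($c = 6 \cdot 3 \left(-5\right) 2 = 6 \left(\left(-15\right) 2\right) = 6 \left(-30\right) = -180$)
$B{\left(X \right)} = 3 + 2 X^{2}$ ($B{\left(X \right)} = 3 + X \left(X + X\right) = 3 + X 2 X = 3 + 2 X^{2}$)
$c B{\left(s{\left(3 \right)} \right)} = - 180 \left(3 + \frac{2}{9}\right) = \left(-180\right) \frac{29}{9} = -580$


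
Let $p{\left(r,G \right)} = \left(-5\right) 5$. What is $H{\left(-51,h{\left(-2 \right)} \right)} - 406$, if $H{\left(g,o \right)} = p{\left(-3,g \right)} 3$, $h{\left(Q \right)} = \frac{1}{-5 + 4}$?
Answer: $-481$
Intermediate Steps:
$p{\left(r,G \right)} = -25$
$h{\left(Q \right)} = -1$ ($h{\left(Q \right)} = \frac{1}{-1} = -1$)
$H{\left(g,o \right)} = -75$ ($H{\left(g,o \right)} = \left(-25\right) 3 = -75$)
$H{\left(-51,h{\left(-2 \right)} \right)} - 406 = -75 - 406 = -481$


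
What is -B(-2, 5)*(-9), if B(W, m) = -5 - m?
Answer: -90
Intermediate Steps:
-B(-2, 5)*(-9) = -(-5 - 1*5)*(-9) = -(-5 - 5)*(-9) = -(-10)*(-9) = -1*90 = -90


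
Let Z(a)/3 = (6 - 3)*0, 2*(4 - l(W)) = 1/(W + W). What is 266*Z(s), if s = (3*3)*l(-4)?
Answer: 0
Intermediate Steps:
l(W) = 4 - 1/(4*W) (l(W) = 4 - 1/(2*(W + W)) = 4 - 1/(2*W)/2 = 4 - 1/(4*W))
s = 585/16 (s = (3*3)*(4 - ¼/(-4)) = 9*(4 - ¼*(-¼)) = 9*(4 + 1/16) = 9*(65/16) = 585/16 ≈ 36.563)
Z(a) = 0 (Z(a) = 3*((6 - 3)*0) = 3*(3*0) = 3*0 = 0)
266*Z(s) = 266*0 = 0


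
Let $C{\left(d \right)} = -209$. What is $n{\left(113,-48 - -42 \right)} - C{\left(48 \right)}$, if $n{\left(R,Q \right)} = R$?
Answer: $322$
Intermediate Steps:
$n{\left(113,-48 - -42 \right)} - C{\left(48 \right)} = 113 - -209 = 113 + 209 = 322$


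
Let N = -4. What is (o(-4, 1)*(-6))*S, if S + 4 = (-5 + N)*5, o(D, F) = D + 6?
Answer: 588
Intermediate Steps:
o(D, F) = 6 + D
S = -49 (S = -4 + (-5 - 4)*5 = -4 - 9*5 = -4 - 45 = -49)
(o(-4, 1)*(-6))*S = ((6 - 4)*(-6))*(-49) = (2*(-6))*(-49) = -12*(-49) = 588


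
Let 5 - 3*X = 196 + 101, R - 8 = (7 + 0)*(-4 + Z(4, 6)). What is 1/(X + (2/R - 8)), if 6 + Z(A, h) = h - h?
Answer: -93/9799 ≈ -0.0094908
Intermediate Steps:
Z(A, h) = -6 (Z(A, h) = -6 + (h - h) = -6 + 0 = -6)
R = -62 (R = 8 + (7 + 0)*(-4 - 6) = 8 + 7*(-10) = 8 - 70 = -62)
X = -292/3 (X = 5/3 - (196 + 101)/3 = 5/3 - ⅓*297 = 5/3 - 99 = -292/3 ≈ -97.333)
1/(X + (2/R - 8)) = 1/(-292/3 + (2/(-62) - 8)) = 1/(-292/3 + (2*(-1/62) - 8)) = 1/(-292/3 + (-1/31 - 8)) = 1/(-292/3 - 249/31) = 1/(-9799/93) = -93/9799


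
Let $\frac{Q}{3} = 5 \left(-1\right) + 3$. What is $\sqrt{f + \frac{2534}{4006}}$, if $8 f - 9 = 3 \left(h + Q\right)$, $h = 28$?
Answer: $\frac{\sqrt{642406166}}{8012} \approx 3.1635$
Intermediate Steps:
$Q = -6$ ($Q = 3 \left(5 \left(-1\right) + 3\right) = 3 \left(-5 + 3\right) = 3 \left(-2\right) = -6$)
$f = \frac{75}{8}$ ($f = \frac{9}{8} + \frac{3 \left(28 - 6\right)}{8} = \frac{9}{8} + \frac{3 \cdot 22}{8} = \frac{9}{8} + \frac{1}{8} \cdot 66 = \frac{9}{8} + \frac{33}{4} = \frac{75}{8} \approx 9.375$)
$\sqrt{f + \frac{2534}{4006}} = \sqrt{\frac{75}{8} + \frac{2534}{4006}} = \sqrt{\frac{75}{8} + 2534 \cdot \frac{1}{4006}} = \sqrt{\frac{75}{8} + \frac{1267}{2003}} = \sqrt{\frac{160361}{16024}} = \frac{\sqrt{642406166}}{8012}$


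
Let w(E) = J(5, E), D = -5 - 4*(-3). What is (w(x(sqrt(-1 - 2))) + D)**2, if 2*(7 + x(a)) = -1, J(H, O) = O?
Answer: 1/4 ≈ 0.25000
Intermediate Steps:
x(a) = -15/2 (x(a) = -7 + (1/2)*(-1) = -7 - 1/2 = -15/2)
D = 7 (D = -5 + 12 = 7)
w(E) = E
(w(x(sqrt(-1 - 2))) + D)**2 = (-15/2 + 7)**2 = (-1/2)**2 = 1/4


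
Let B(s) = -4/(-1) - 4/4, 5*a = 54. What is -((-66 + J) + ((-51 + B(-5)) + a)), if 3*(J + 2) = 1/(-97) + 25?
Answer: 46982/485 ≈ 96.870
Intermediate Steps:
a = 54/5 (a = (⅕)*54 = 54/5 ≈ 10.800)
B(s) = 3 (B(s) = -4*(-1) - 4*¼ = 4 - 1 = 3)
J = 614/97 (J = -2 + (1/(-97) + 25)/3 = -2 + (-1/97 + 25)/3 = -2 + (⅓)*(2424/97) = -2 + 808/97 = 614/97 ≈ 6.3299)
-((-66 + J) + ((-51 + B(-5)) + a)) = -((-66 + 614/97) + ((-51 + 3) + 54/5)) = -(-5788/97 + (-48 + 54/5)) = -(-5788/97 - 186/5) = -1*(-46982/485) = 46982/485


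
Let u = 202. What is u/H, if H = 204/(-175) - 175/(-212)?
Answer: -7494200/12623 ≈ -593.69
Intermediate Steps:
H = -12623/37100 (H = 204*(-1/175) - 175*(-1/212) = -204/175 + 175/212 = -12623/37100 ≈ -0.34024)
u/H = 202/(-12623/37100) = 202*(-37100/12623) = -7494200/12623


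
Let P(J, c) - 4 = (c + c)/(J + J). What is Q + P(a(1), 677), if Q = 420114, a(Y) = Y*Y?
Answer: 420795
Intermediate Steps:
a(Y) = Y**2
P(J, c) = 4 + c/J (P(J, c) = 4 + (c + c)/(J + J) = 4 + (2*c)/((2*J)) = 4 + (2*c)*(1/(2*J)) = 4 + c/J)
Q + P(a(1), 677) = 420114 + (4 + 677/(1**2)) = 420114 + (4 + 677/1) = 420114 + (4 + 677*1) = 420114 + (4 + 677) = 420114 + 681 = 420795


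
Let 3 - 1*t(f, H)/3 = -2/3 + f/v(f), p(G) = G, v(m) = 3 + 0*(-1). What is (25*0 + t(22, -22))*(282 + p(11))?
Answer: -3223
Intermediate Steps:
v(m) = 3 (v(m) = 3 + 0 = 3)
t(f, H) = 11 - f (t(f, H) = 9 - 3*(-2/3 + f/3) = 9 + (2 - f) = 11 - f)
(25*0 + t(22, -22))*(282 + p(11)) = (25*0 + (11 - 1*22))*(282 + 11) = (0 + (11 - 22))*293 = (0 - 11)*293 = -11*293 = -3223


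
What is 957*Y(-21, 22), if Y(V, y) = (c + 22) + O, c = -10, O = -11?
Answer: 957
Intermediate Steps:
Y(V, y) = 1 (Y(V, y) = (-10 + 22) - 11 = 12 - 11 = 1)
957*Y(-21, 22) = 957*1 = 957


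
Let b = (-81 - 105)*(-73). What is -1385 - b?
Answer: -14963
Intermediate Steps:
b = 13578 (b = -186*(-73) = 13578)
-1385 - b = -1385 - 1*13578 = -1385 - 13578 = -14963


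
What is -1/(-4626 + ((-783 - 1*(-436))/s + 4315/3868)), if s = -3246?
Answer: 6277764/29033261921 ≈ 0.00021623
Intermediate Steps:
-1/(-4626 + ((-783 - 1*(-436))/s + 4315/3868)) = -1/(-4626 + ((-783 - 1*(-436))/(-3246) + 4315/3868)) = -1/(-4626 + ((-783 + 436)*(-1/3246) + 4315*(1/3868))) = -1/(-4626 + (-347*(-1/3246) + 4315/3868)) = -1/(-4626 + (347/3246 + 4315/3868)) = -1/(-4626 + 7674343/6277764) = -1/(-29033261921/6277764) = -1*(-6277764/29033261921) = 6277764/29033261921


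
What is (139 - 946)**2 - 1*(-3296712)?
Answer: 3947961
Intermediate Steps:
(139 - 946)**2 - 1*(-3296712) = (-807)**2 + 3296712 = 651249 + 3296712 = 3947961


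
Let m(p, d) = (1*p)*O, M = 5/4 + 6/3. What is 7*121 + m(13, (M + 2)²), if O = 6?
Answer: 925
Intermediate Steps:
M = 13/4 (M = 5*(¼) + 6*(⅓) = 5/4 + 2 = 13/4 ≈ 3.2500)
m(p, d) = 6*p (m(p, d) = (1*p)*6 = p*6 = 6*p)
7*121 + m(13, (M + 2)²) = 7*121 + 6*13 = 847 + 78 = 925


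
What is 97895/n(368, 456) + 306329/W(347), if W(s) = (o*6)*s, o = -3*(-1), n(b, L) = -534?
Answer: -37322707/277947 ≈ -134.28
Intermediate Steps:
o = 3
W(s) = 18*s (W(s) = (3*6)*s = 18*s)
97895/n(368, 456) + 306329/W(347) = 97895/(-534) + 306329/((18*347)) = 97895*(-1/534) + 306329/6246 = -97895/534 + 306329*(1/6246) = -97895/534 + 306329/6246 = -37322707/277947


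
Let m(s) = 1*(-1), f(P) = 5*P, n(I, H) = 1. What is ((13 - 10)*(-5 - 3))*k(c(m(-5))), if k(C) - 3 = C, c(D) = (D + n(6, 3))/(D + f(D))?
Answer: -72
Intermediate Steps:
m(s) = -1
c(D) = (1 + D)/(6*D) (c(D) = (D + 1)/(D + 5*D) = (1 + D)/((6*D)) = (1 + D)*(1/(6*D)) = (1 + D)/(6*D))
k(C) = 3 + C
((13 - 10)*(-5 - 3))*k(c(m(-5))) = ((13 - 10)*(-5 - 3))*(3 + (⅙)*(1 - 1)/(-1)) = (3*(-8))*(3 + (⅙)*(-1)*0) = -24*(3 + 0) = -24*3 = -72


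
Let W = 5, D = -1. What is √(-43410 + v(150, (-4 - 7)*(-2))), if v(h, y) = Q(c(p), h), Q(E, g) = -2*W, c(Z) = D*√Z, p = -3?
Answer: 2*I*√10855 ≈ 208.37*I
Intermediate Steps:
c(Z) = -√Z
Q(E, g) = -10 (Q(E, g) = -2*5 = -10)
v(h, y) = -10
√(-43410 + v(150, (-4 - 7)*(-2))) = √(-43410 - 10) = √(-43420) = 2*I*√10855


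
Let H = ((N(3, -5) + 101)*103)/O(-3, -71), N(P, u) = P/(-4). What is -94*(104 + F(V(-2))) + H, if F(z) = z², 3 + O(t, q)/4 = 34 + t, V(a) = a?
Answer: -4506793/448 ≈ -10060.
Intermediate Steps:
O(t, q) = 124 + 4*t (O(t, q) = -12 + 4*(34 + t) = -12 + (136 + 4*t) = 124 + 4*t)
N(P, u) = -P/4 (N(P, u) = P*(-¼) = -P/4)
H = 41303/448 (H = ((-¼*3 + 101)*103)/(124 + 4*(-3)) = ((-¾ + 101)*103)/(124 - 12) = ((401/4)*103)/112 = (41303/4)*(1/112) = 41303/448 ≈ 92.194)
-94*(104 + F(V(-2))) + H = -94*(104 + (-2)²) + 41303/448 = -94*(104 + 4) + 41303/448 = -94*108 + 41303/448 = -10152 + 41303/448 = -4506793/448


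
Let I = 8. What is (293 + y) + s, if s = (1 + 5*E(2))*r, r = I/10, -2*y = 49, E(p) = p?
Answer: 2773/10 ≈ 277.30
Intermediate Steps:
y = -49/2 (y = -½*49 = -49/2 ≈ -24.500)
r = ⅘ (r = 8/10 = 8*(⅒) = ⅘ ≈ 0.80000)
s = 44/5 (s = (1 + 5*2)*(⅘) = (1 + 10)*(⅘) = 11*(⅘) = 44/5 ≈ 8.8000)
(293 + y) + s = (293 - 49/2) + 44/5 = 537/2 + 44/5 = 2773/10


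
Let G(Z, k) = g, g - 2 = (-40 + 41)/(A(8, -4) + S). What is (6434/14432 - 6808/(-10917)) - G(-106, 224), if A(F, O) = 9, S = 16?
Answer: -1911467747/1969426800 ≈ -0.97057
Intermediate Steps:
g = 51/25 (g = 2 + (-40 + 41)/(9 + 16) = 2 + 1/25 = 51/25 ≈ 2.0400)
G(Z, k) = 51/25
(6434/14432 - 6808/(-10917)) - G(-106, 224) = (6434/14432 - 6808/(-10917)) - 1*51/25 = (6434*(1/14432) - 6808*(-1/10917)) - 51/25 = (3217/7216 + 6808/10917) - 51/25 = 84246517/78777072 - 51/25 = -1911467747/1969426800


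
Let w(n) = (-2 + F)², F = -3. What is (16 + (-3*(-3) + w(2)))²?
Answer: 2500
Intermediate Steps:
w(n) = 25 (w(n) = (-2 - 3)² = (-5)² = 25)
(16 + (-3*(-3) + w(2)))² = (16 + (-3*(-3) + 25))² = (16 + (9 + 25))² = (16 + 34)² = 50² = 2500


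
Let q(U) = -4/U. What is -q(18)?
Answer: 2/9 ≈ 0.22222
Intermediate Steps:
-q(18) = -(-4)/18 = -1*(-2/9) = 2/9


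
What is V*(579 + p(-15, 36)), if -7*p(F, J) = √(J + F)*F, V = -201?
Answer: -116379 - 3015*√21/7 ≈ -1.1835e+5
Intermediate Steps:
p(F, J) = -F*√(F + J)/7 (p(F, J) = -√(J + F)*F/7 = -√(F + J)*F/7 = -F*√(F + J)/7)
V*(579 + p(-15, 36)) = -201*(579 - ⅐*(-15)*√(-15 + 36)) = -201*(579 - ⅐*(-15)*√21) = -201*(579 + 15*√21/7) = -116379 - 3015*√21/7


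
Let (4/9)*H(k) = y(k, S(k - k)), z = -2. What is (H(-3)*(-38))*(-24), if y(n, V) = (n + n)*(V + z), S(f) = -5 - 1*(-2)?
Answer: 61560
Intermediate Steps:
S(f) = -3 (S(f) = -5 + 2 = -3)
y(n, V) = 2*n*(-2 + V) (y(n, V) = (n + n)*(V - 2) = (2*n)*(-2 + V) = 2*n*(-2 + V))
H(k) = -45*k/2 (H(k) = 9*(2*k*(-2 - 3))/4 = 9*(2*k*(-5))/4 = 9*(-10*k)/4 = -45*k/2)
(H(-3)*(-38))*(-24) = (-45/2*(-3)*(-38))*(-24) = ((135/2)*(-38))*(-24) = -2565*(-24) = 61560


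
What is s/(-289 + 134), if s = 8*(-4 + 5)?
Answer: -8/155 ≈ -0.051613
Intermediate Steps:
s = 8 (s = 8*1 = 8)
s/(-289 + 134) = 8/(-289 + 134) = 8/(-155) = 8*(-1/155) = -8/155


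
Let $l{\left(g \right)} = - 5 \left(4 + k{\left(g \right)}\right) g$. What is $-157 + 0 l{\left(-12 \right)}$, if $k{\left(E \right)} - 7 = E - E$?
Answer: $-157$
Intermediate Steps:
$k{\left(E \right)} = 7$ ($k{\left(E \right)} = 7 + \left(E - E\right) = 7 + 0 = 7$)
$l{\left(g \right)} = - 55 g$ ($l{\left(g \right)} = - 5 \left(4 + 7\right) g = \left(-5\right) 11 g = - 55 g$)
$-157 + 0 l{\left(-12 \right)} = -157 + 0 \left(\left(-55\right) \left(-12\right)\right) = -157 + 0 \cdot 660 = -157 + 0 = -157$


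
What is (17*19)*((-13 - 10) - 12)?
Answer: -11305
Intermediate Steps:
(17*19)*((-13 - 10) - 12) = 323*(-23 - 12) = 323*(-35) = -11305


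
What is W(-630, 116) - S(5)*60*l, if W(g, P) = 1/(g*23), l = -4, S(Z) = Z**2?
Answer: 86939999/14490 ≈ 6000.0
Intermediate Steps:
W(g, P) = 1/(23*g)
W(-630, 116) - S(5)*60*l = (1/23)/(-630) - 5**2*60*(-4) = (1/23)*(-1/630) - 25*60*(-4) = -1/14490 - 1500*(-4) = -1/14490 - 1*(-6000) = -1/14490 + 6000 = 86939999/14490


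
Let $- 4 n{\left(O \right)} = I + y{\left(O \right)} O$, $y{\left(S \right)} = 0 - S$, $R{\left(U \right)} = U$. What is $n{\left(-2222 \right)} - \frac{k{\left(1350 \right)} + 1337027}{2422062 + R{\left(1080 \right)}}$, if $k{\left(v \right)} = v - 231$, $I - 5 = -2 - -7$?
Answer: $\frac{2990927660581}{2423142} \approx 1.2343 \cdot 10^{6}$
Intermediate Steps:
$I = 10$ ($I = 5 - -5 = 5 + \left(-2 + 7\right) = 5 + 5 = 10$)
$k{\left(v \right)} = -231 + v$ ($k{\left(v \right)} = v - 231 = -231 + v$)
$y{\left(S \right)} = - S$
$n{\left(O \right)} = - \frac{5}{2} + \frac{O^{2}}{4}$ ($n{\left(O \right)} = - \frac{10 + - O O}{4} = - \frac{10 - O^{2}}{4} = - \frac{5}{2} + \frac{O^{2}}{4}$)
$n{\left(-2222 \right)} - \frac{k{\left(1350 \right)} + 1337027}{2422062 + R{\left(1080 \right)}} = \left(- \frac{5}{2} + \frac{\left(-2222\right)^{2}}{4}\right) - \frac{\left(-231 + 1350\right) + 1337027}{2422062 + 1080} = \left(- \frac{5}{2} + \frac{1}{4} \cdot 4937284\right) - \frac{1119 + 1337027}{2423142} = \left(- \frac{5}{2} + 1234321\right) - 1338146 \cdot \frac{1}{2423142} = \frac{2468637}{2} - \frac{669073}{1211571} = \frac{2990927660581}{2423142}$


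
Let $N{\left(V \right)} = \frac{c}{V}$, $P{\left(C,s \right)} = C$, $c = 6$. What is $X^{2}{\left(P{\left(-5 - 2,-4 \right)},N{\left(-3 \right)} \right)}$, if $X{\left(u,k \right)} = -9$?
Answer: $81$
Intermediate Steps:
$N{\left(V \right)} = \frac{6}{V}$
$X^{2}{\left(P{\left(-5 - 2,-4 \right)},N{\left(-3 \right)} \right)} = \left(-9\right)^{2} = 81$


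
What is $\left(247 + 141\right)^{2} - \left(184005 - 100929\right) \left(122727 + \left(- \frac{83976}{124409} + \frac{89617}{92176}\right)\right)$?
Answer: $- \frac{4175629536349085983}{409554428} \approx -1.0196 \cdot 10^{10}$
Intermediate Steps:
$\left(247 + 141\right)^{2} - \left(184005 - 100929\right) \left(122727 + \left(- \frac{83976}{124409} + \frac{89617}{92176}\right)\right) = 388^{2} - 83076 \left(122727 + \left(\left(-83976\right) \frac{1}{124409} + 89617 \cdot \frac{1}{92176}\right)\right) = 150544 - 83076 \left(122727 + \left(- \frac{83976}{124409} + \frac{89617}{92176}\right)\right) = 150544 - 83076 \left(122727 + \frac{3408589577}{11467523984}\right) = 150544 - 83076 \cdot \frac{1407378224573945}{11467523984} = 150544 - \frac{4175691192310894815}{409554428} = - \frac{4175629536349085983}{409554428}$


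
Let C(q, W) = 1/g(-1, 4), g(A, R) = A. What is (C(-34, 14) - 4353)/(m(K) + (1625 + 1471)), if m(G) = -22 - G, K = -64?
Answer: -2177/1569 ≈ -1.3875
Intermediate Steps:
C(q, W) = -1 (C(q, W) = 1/(-1) = -1)
(C(-34, 14) - 4353)/(m(K) + (1625 + 1471)) = (-1 - 4353)/((-22 - 1*(-64)) + (1625 + 1471)) = -4354/((-22 + 64) + 3096) = -4354/(42 + 3096) = -4354/3138 = -4354*1/3138 = -2177/1569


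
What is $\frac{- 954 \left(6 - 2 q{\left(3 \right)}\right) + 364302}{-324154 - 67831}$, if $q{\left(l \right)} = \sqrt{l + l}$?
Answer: $- \frac{32598}{35635} - \frac{1908 \sqrt{6}}{391985} \approx -0.9267$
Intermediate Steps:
$q{\left(l \right)} = \sqrt{2} \sqrt{l}$ ($q{\left(l \right)} = \sqrt{2 l} = \sqrt{2} \sqrt{l}$)
$\frac{- 954 \left(6 - 2 q{\left(3 \right)}\right) + 364302}{-324154 - 67831} = \frac{- 954 \left(6 - 2 \sqrt{2} \sqrt{3}\right) + 364302}{-324154 - 67831} = \frac{- 954 \left(6 - 2 \sqrt{6}\right) + 364302}{-391985} = \left(\left(-5724 + 1908 \sqrt{6}\right) + 364302\right) \left(- \frac{1}{391985}\right) = \left(358578 + 1908 \sqrt{6}\right) \left(- \frac{1}{391985}\right) = - \frac{32598}{35635} - \frac{1908 \sqrt{6}}{391985}$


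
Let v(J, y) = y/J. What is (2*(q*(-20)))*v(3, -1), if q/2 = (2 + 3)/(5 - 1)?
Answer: 100/3 ≈ 33.333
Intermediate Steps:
q = 5/2 (q = 2*((2 + 3)/(5 - 1)) = 2*(5/4) = 5/2 ≈ 2.5000)
(2*(q*(-20)))*v(3, -1) = (2*((5/2)*(-20)))*(-1/3) = (2*(-50))*(-1*⅓) = -100*(-⅓) = 100/3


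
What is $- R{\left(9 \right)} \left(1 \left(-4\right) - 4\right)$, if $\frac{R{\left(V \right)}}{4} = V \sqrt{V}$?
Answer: $864$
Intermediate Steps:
$R{\left(V \right)} = 4 V^{\frac{3}{2}}$ ($R{\left(V \right)} = 4 V \sqrt{V} = 4 V^{\frac{3}{2}}$)
$- R{\left(9 \right)} \left(1 \left(-4\right) - 4\right) = - 4 \cdot 9^{\frac{3}{2}} \left(1 \left(-4\right) - 4\right) = - 4 \cdot 27 \left(-4 - 4\right) = \left(-1\right) 108 \left(-8\right) = \left(-108\right) \left(-8\right) = 864$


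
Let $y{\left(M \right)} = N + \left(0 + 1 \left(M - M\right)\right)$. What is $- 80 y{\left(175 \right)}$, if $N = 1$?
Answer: $-80$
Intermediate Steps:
$y{\left(M \right)} = 1$ ($y{\left(M \right)} = 1 + \left(0 + 1 \left(M - M\right)\right) = 1 + \left(0 + 1 \cdot 0\right) = 1 + \left(0 + 0\right) = 1 + 0 = 1$)
$- 80 y{\left(175 \right)} = \left(-80\right) 1 = -80$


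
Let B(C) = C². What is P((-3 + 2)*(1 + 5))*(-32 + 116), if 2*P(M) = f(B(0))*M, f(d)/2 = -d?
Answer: 0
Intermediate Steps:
f(d) = -2*d (f(d) = 2*(-d) = -2*d)
P(M) = 0 (P(M) = ((-2*0²)*M)/2 = ((-2*0)*M)/2 = (0*M)/2 = (½)*0 = 0)
P((-3 + 2)*(1 + 5))*(-32 + 116) = 0*(-32 + 116) = 0*84 = 0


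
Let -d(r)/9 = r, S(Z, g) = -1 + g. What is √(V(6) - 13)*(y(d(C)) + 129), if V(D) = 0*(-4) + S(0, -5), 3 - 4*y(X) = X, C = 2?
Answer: 537*I*√19/4 ≈ 585.18*I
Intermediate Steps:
d(r) = -9*r
y(X) = ¾ - X/4
V(D) = -6 (V(D) = 0*(-4) + (-1 - 5) = 0 - 6 = -6)
√(V(6) - 13)*(y(d(C)) + 129) = √(-6 - 13)*((¾ - (-9)*2/4) + 129) = √(-19)*((¾ - ¼*(-18)) + 129) = (I*√19)*((¾ + 9/2) + 129) = (I*√19)*(21/4 + 129) = (I*√19)*(537/4) = 537*I*√19/4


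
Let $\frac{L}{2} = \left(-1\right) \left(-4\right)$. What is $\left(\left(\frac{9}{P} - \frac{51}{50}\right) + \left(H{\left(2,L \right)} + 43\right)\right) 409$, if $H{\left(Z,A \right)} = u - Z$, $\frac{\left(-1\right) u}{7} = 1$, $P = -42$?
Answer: $\frac{2345206}{175} \approx 13401.0$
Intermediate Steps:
$u = -7$ ($u = \left(-7\right) 1 = -7$)
$L = 8$ ($L = 2 \left(\left(-1\right) \left(-4\right)\right) = 2 \cdot 4 = 8$)
$H{\left(Z,A \right)} = -7 - Z$
$\left(\left(\frac{9}{P} - \frac{51}{50}\right) + \left(H{\left(2,L \right)} + 43\right)\right) 409 = \left(\left(\frac{9}{-42} - \frac{51}{50}\right) + \left(\left(-7 - 2\right) + 43\right)\right) 409 = \left(\left(9 \left(- \frac{1}{42}\right) - \frac{51}{50}\right) + \left(\left(-7 - 2\right) + 43\right)\right) 409 = \left(\left(- \frac{3}{14} - \frac{51}{50}\right) + \left(-9 + 43\right)\right) 409 = \left(- \frac{216}{175} + 34\right) 409 = \frac{5734}{175} \cdot 409 = \frac{2345206}{175}$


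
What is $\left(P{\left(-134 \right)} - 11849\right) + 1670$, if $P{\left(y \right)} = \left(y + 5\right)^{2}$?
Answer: $6462$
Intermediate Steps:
$P{\left(y \right)} = \left(5 + y\right)^{2}$
$\left(P{\left(-134 \right)} - 11849\right) + 1670 = \left(\left(5 - 134\right)^{2} - 11849\right) + 1670 = \left(\left(-129\right)^{2} - 11849\right) + 1670 = \left(16641 - 11849\right) + 1670 = 4792 + 1670 = 6462$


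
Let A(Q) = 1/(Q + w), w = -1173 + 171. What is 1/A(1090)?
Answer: 88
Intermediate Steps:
w = -1002
A(Q) = 1/(-1002 + Q) (A(Q) = 1/(Q - 1002) = 1/(-1002 + Q))
1/A(1090) = 1/(1/(-1002 + 1090)) = 1/(1/88) = 88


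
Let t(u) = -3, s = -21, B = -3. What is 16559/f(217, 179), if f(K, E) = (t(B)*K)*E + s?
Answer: -16559/116550 ≈ -0.14208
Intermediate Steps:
f(K, E) = -21 - 3*E*K (f(K, E) = (-3*K)*E - 21 = -3*E*K - 21 = -21 - 3*E*K)
16559/f(217, 179) = 16559/(-21 - 3*179*217) = 16559/(-21 - 116529) = 16559/(-116550) = 16559*(-1/116550) = -16559/116550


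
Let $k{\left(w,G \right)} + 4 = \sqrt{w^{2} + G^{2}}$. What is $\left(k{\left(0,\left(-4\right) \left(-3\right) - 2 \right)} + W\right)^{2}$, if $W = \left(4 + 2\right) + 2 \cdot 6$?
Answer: $576$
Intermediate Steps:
$k{\left(w,G \right)} = -4 + \sqrt{G^{2} + w^{2}}$ ($k{\left(w,G \right)} = -4 + \sqrt{w^{2} + G^{2}} = -4 + \sqrt{G^{2} + w^{2}}$)
$W = 18$ ($W = 6 + 12 = 18$)
$\left(k{\left(0,\left(-4\right) \left(-3\right) - 2 \right)} + W\right)^{2} = \left(\left(-4 + \sqrt{\left(\left(-4\right) \left(-3\right) - 2\right)^{2} + 0^{2}}\right) + 18\right)^{2} = \left(\left(-4 + \sqrt{\left(12 - 2\right)^{2} + 0}\right) + 18\right)^{2} = \left(\left(-4 + \sqrt{10^{2} + 0}\right) + 18\right)^{2} = \left(\left(-4 + \sqrt{100 + 0}\right) + 18\right)^{2} = \left(\left(-4 + \sqrt{100}\right) + 18\right)^{2} = \left(\left(-4 + 10\right) + 18\right)^{2} = \left(6 + 18\right)^{2} = 24^{2} = 576$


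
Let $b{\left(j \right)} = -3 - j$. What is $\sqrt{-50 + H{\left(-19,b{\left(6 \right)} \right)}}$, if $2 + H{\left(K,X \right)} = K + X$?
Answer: $4 i \sqrt{5} \approx 8.9443 i$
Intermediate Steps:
$H{\left(K,X \right)} = -2 + K + X$ ($H{\left(K,X \right)} = -2 + \left(K + X\right) = -2 + K + X$)
$\sqrt{-50 + H{\left(-19,b{\left(6 \right)} \right)}} = \sqrt{-50 - 30} = \sqrt{-80} = 4 i \sqrt{5}$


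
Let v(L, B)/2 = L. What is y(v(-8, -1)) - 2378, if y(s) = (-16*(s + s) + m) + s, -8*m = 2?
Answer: -7529/4 ≈ -1882.3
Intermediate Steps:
m = -¼ (m = -⅛*2 = -¼ ≈ -0.25000)
v(L, B) = 2*L
y(s) = -¼ - 31*s (y(s) = (-16*(s + s) - ¼) + s = (-32*s - ¼) + s = (-¼ - 32*s) + s = -¼ - 31*s)
y(v(-8, -1)) - 2378 = (-¼ - 62*(-8)) - 2378 = (-¼ - 31*(-16)) - 2378 = (-¼ + 496) - 2378 = 1983/4 - 2378 = -7529/4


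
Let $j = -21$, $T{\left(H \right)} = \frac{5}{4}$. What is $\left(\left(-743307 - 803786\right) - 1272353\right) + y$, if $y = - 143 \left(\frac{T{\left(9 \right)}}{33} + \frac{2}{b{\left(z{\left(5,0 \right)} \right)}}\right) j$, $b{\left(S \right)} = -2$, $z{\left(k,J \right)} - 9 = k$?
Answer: $- \frac{11289341}{4} \approx -2.8223 \cdot 10^{6}$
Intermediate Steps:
$T{\left(H \right)} = \frac{5}{4}$ ($T{\left(H \right)} = 5 \cdot \frac{1}{4} = \frac{5}{4}$)
$z{\left(k,J \right)} = 9 + k$
$y = - \frac{11557}{4}$ ($y = - 143 \left(\frac{5}{4 \cdot 33} + \frac{2}{-2}\right) \left(-21\right) = - 143 \left(\frac{5}{4} \cdot \frac{1}{33} + 2 \left(- \frac{1}{2}\right)\right) \left(-21\right) = - 143 \left(\frac{5}{132} - 1\right) \left(-21\right) = \left(-143\right) \left(- \frac{127}{132}\right) \left(-21\right) = \frac{1651}{12} \left(-21\right) = - \frac{11557}{4} \approx -2889.3$)
$\left(\left(-743307 - 803786\right) - 1272353\right) + y = \left(\left(-743307 - 803786\right) - 1272353\right) - \frac{11557}{4} = \left(-1547093 - 1272353\right) - \frac{11557}{4} = -2819446 - \frac{11557}{4} = - \frac{11289341}{4}$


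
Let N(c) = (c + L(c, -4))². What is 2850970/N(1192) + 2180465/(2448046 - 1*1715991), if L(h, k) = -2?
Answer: 103496466597/20733261710 ≈ 4.9918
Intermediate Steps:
N(c) = (-2 + c)² (N(c) = (c - 2)² = (-2 + c)²)
2850970/N(1192) + 2180465/(2448046 - 1*1715991) = 2850970/((-2 + 1192)²) + 2180465/(2448046 - 1*1715991) = 2850970/(1190²) + 2180465/(2448046 - 1715991) = 2850970/1416100 + 2180465/732055 = 2850970*(1/1416100) + 2180465*(1/732055) = 285097/141610 + 436093/146411 = 103496466597/20733261710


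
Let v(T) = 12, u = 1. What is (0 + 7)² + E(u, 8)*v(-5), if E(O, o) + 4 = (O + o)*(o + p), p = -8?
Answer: 1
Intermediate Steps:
E(O, o) = -4 + (-8 + o)*(O + o) (E(O, o) = -4 + (O + o)*(o - 8) = -4 + (O + o)*(-8 + o) = -4 + (-8 + o)*(O + o))
(0 + 7)² + E(u, 8)*v(-5) = (0 + 7)² + (-4 + 8² - 8*1 - 8*8 + 1*8)*12 = 7² + (-4 + 64 - 8 - 64 + 8)*12 = 49 - 4*12 = 49 - 48 = 1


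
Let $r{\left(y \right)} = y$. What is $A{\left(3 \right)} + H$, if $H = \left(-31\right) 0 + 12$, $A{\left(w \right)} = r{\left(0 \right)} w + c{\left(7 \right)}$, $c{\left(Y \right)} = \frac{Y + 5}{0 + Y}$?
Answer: $\frac{96}{7} \approx 13.714$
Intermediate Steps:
$c{\left(Y \right)} = \frac{5 + Y}{Y}$
$A{\left(w \right)} = \frac{12}{7}$ ($A{\left(w \right)} = 0 w + \frac{5 + 7}{7} = 0 + \frac{1}{7} \cdot 12 = 0 + \frac{12}{7} = \frac{12}{7}$)
$H = 12$ ($H = 0 + 12 = 12$)
$A{\left(3 \right)} + H = \frac{12}{7} + 12 = \frac{96}{7}$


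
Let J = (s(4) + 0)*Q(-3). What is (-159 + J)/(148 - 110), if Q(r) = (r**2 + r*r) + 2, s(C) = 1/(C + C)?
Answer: -313/76 ≈ -4.1184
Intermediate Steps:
s(C) = 1/(2*C)
Q(r) = 2 + 2*r**2 (Q(r) = (r**2 + r**2) + 2 = 2*r**2 + 2 = 2 + 2*r**2)
J = 5/2 (J = ((1/2)/4 + 0)*(2 + 2*(-3)**2) = ((1/2)*(1/4) + 0)*(2 + 2*9) = (1/8 + 0)*(2 + 18) = (1/8)*20 = 5/2 ≈ 2.5000)
(-159 + J)/(148 - 110) = (-159 + 5/2)/(148 - 110) = -313/2/38 = (1/38)*(-313/2) = -313/76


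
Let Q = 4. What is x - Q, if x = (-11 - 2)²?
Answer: 165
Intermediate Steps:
x = 169 (x = (-13)² = 169)
x - Q = 169 - 1*4 = 169 - 4 = 165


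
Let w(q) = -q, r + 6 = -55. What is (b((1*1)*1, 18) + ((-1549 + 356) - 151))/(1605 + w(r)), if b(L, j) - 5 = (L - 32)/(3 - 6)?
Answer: -1993/2499 ≈ -0.79752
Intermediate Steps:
r = -61 (r = -6 - 55 = -61)
b(L, j) = 47/3 - L/3 (b(L, j) = 5 + (L - 32)/(3 - 6) = 5 + (-32 + L)/(-3) = 5 + (-32 + L)*(-1/3) = 5 + (32/3 - L/3) = 47/3 - L/3)
(b((1*1)*1, 18) + ((-1549 + 356) - 151))/(1605 + w(r)) = ((47/3 - 1*1/3) + ((-1549 + 356) - 151))/(1605 - 1*(-61)) = ((47/3 - 1/3) + (-1193 - 151))/(1605 + 61) = ((47/3 - 1/3*1) - 1344)/1666 = ((47/3 - 1/3) - 1344)*(1/1666) = (46/3 - 1344)*(1/1666) = -3986/3*1/1666 = -1993/2499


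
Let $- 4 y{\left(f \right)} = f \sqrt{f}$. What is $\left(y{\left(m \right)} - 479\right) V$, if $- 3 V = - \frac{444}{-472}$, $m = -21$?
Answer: $\frac{17723}{118} - \frac{777 i \sqrt{21}}{472} \approx 150.19 - 7.5438 i$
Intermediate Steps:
$V = - \frac{37}{118}$ ($V = - \frac{\left(-444\right) \frac{1}{-472}}{3} = - \frac{\left(-444\right) \left(- \frac{1}{472}\right)}{3} = \left(- \frac{1}{3}\right) \frac{111}{118} = - \frac{37}{118} \approx -0.31356$)
$y{\left(f \right)} = - \frac{f^{\frac{3}{2}}}{4}$ ($y{\left(f \right)} = - \frac{f \sqrt{f}}{4} = - \frac{f^{\frac{3}{2}}}{4}$)
$\left(y{\left(m \right)} - 479\right) V = \left(- \frac{\left(-21\right)^{\frac{3}{2}}}{4} - 479\right) \left(- \frac{37}{118}\right) = \left(- \frac{\left(-21\right) i \sqrt{21}}{4} - 479\right) \left(- \frac{37}{118}\right) = \left(\frac{21 i \sqrt{21}}{4} - 479\right) \left(- \frac{37}{118}\right) = \left(-479 + \frac{21 i \sqrt{21}}{4}\right) \left(- \frac{37}{118}\right) = \frac{17723}{118} - \frac{777 i \sqrt{21}}{472}$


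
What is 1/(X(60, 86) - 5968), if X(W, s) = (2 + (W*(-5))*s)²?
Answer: 1/665530836 ≈ 1.5026e-9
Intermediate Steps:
X(W, s) = (2 - 5*W*s)² (X(W, s) = (2 + (-5*W)*s)² = (2 - 5*W*s)²)
1/(X(60, 86) - 5968) = 1/((-2 + 5*60*86)² - 5968) = 1/((-2 + 25800)² - 5968) = 1/(25798² - 5968) = 1/(665536804 - 5968) = 1/665530836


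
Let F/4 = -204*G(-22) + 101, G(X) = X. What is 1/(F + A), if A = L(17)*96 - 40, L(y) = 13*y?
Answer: 1/39532 ≈ 2.5296e-5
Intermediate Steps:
F = 18356 (F = 4*(-204*(-22) + 101) = 4*(4488 + 101) = 4*4589 = 18356)
A = 21176 (A = (13*17)*96 - 40 = 221*96 - 40 = 21216 - 40 = 21176)
1/(F + A) = 1/(18356 + 21176) = 1/39532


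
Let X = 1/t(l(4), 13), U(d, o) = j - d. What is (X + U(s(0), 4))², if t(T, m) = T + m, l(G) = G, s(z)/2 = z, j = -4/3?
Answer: 4225/2601 ≈ 1.6244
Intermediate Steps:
j = -4/3 (j = -4*⅓ = -4/3 ≈ -1.3333)
s(z) = 2*z
U(d, o) = -4/3 - d
X = 1/17 (X = 1/(4 + 13) = 1/17 ≈ 0.058824)
(X + U(s(0), 4))² = (1/17 + (-4/3 - 2*0))² = (1/17 + (-4/3 - 1*0))² = (1/17 + (-4/3 + 0))² = (1/17 - 4/3)² = (-65/51)² = 4225/2601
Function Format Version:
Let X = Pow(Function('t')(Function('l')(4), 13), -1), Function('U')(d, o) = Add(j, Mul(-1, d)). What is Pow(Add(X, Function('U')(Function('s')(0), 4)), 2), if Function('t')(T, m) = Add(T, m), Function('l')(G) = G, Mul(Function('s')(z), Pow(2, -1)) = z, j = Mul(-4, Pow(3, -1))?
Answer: Rational(4225, 2601) ≈ 1.6244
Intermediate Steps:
j = Rational(-4, 3) (j = Mul(-4, Rational(1, 3)) = Rational(-4, 3) ≈ -1.3333)
Function('s')(z) = Mul(2, z)
Function('U')(d, o) = Add(Rational(-4, 3), Mul(-1, d))
X = Rational(1, 17) (X = Pow(Add(4, 13), -1) = Pow(17, -1) = Rational(1, 17) ≈ 0.058824)
Pow(Add(X, Function('U')(Function('s')(0), 4)), 2) = Pow(Add(Rational(1, 17), Add(Rational(-4, 3), Mul(-1, Mul(2, 0)))), 2) = Pow(Add(Rational(1, 17), Add(Rational(-4, 3), Mul(-1, 0))), 2) = Pow(Add(Rational(1, 17), Add(Rational(-4, 3), 0)), 2) = Pow(Add(Rational(1, 17), Rational(-4, 3)), 2) = Pow(Rational(-65, 51), 2) = Rational(4225, 2601)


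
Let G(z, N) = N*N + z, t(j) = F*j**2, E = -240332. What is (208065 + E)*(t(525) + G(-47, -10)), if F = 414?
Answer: -3681948746401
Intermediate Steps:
t(j) = 414*j**2
G(z, N) = z + N**2 (G(z, N) = N**2 + z = z + N**2)
(208065 + E)*(t(525) + G(-47, -10)) = (208065 - 240332)*(414*525**2 + (-47 + (-10)**2)) = -32267*(414*275625 + (-47 + 100)) = -32267*(114108750 + 53) = -32267*114108803 = -3681948746401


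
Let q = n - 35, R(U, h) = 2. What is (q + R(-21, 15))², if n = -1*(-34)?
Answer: 1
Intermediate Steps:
n = 34
q = -1 (q = 34 - 35 = -1)
(q + R(-21, 15))² = (-1 + 2)² = 1² = 1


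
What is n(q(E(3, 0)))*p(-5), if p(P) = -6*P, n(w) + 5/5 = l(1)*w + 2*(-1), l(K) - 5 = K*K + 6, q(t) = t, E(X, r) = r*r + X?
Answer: 990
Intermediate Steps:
E(X, r) = X + r² (E(X, r) = r² + X = X + r²)
l(K) = 11 + K² (l(K) = 5 + (K*K + 6) = 5 + (K² + 6) = 5 + (6 + K²) = 11 + K²)
n(w) = -3 + 12*w (n(w) = -1 + ((11 + 1²)*w + 2*(-1)) = -1 + ((11 + 1)*w - 2) = -1 + (12*w - 2) = -1 + (-2 + 12*w) = -3 + 12*w)
n(q(E(3, 0)))*p(-5) = (-3 + 12*(3 + 0²))*(-6*(-5)) = (-3 + 12*(3 + 0))*30 = (-3 + 12*3)*30 = (-3 + 36)*30 = 33*30 = 990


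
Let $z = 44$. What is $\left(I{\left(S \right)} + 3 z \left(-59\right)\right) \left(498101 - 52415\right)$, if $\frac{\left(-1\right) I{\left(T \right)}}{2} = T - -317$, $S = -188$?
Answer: $-3585989556$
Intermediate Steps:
$I{\left(T \right)} = -634 - 2 T$ ($I{\left(T \right)} = - 2 \left(T - -317\right) = - 2 \left(T + 317\right) = - 2 \left(317 + T\right) = -634 - 2 T$)
$\left(I{\left(S \right)} + 3 z \left(-59\right)\right) \left(498101 - 52415\right) = \left(\left(-634 - -376\right) + 3 \cdot 44 \left(-59\right)\right) \left(498101 - 52415\right) = \left(\left(-634 + 376\right) + 132 \left(-59\right)\right) 445686 = \left(-258 - 7788\right) 445686 = \left(-8046\right) 445686 = -3585989556$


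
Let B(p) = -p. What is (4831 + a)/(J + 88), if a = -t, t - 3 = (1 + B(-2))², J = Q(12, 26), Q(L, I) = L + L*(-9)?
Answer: -4819/8 ≈ -602.38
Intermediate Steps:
Q(L, I) = -8*L (Q(L, I) = L - 9*L = -8*L)
J = -96 (J = -8*12 = -96)
t = 12 (t = 3 + (1 - 1*(-2))² = 3 + (1 + 2)² = 3 + 3² = 3 + 9 = 12)
a = -12 (a = -1*12 = -12)
(4831 + a)/(J + 88) = (4831 - 12)/(-96 + 88) = 4819/(-8) = 4819*(-⅛) = -4819/8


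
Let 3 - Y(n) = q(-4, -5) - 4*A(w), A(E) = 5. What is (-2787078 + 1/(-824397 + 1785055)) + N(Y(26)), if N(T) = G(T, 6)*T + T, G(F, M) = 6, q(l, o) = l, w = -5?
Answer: -2677247212961/960658 ≈ -2.7869e+6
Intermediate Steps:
Y(n) = 27 (Y(n) = 3 - (-4 - 4*5) = 3 - (-4 - 20) = 3 - 1*(-24) = 3 + 24 = 27)
N(T) = 7*T (N(T) = 6*T + T = 7*T)
(-2787078 + 1/(-824397 + 1785055)) + N(Y(26)) = (-2787078 + 1/(-824397 + 1785055)) + 7*27 = (-2787078 + 1/960658) + 189 = -2677428777323/960658 + 189 = -2677247212961/960658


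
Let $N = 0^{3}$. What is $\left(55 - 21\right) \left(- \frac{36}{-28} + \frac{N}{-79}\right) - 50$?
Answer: $- \frac{44}{7} \approx -6.2857$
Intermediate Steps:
$N = 0$
$\left(55 - 21\right) \left(- \frac{36}{-28} + \frac{N}{-79}\right) - 50 = \left(55 - 21\right) \left(- \frac{36}{-28} + \frac{0}{-79}\right) - 50 = 34 \left(\left(-36\right) \left(- \frac{1}{28}\right) + 0 \left(- \frac{1}{79}\right)\right) - 50 = 34 \left(\frac{9}{7} + 0\right) - 50 = 34 \cdot \frac{9}{7} - 50 = \frac{306}{7} - 50 = - \frac{44}{7}$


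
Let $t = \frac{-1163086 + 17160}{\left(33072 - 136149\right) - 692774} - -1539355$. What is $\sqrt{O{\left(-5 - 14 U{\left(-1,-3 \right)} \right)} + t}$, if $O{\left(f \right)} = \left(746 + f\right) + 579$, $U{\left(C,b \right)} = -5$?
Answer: $\frac{\sqrt{975876153072472771}}{795851} \approx 1241.3$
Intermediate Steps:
$O{\left(f \right)} = 1325 + f$
$t = \frac{1225098362031}{795851}$ ($t = - \frac{1145926}{\left(33072 - 136149\right) - 692774} + 1539355 = - \frac{1145926}{-103077 - 692774} + 1539355 = - \frac{1145926}{-795851} + 1539355 = \left(-1145926\right) \left(- \frac{1}{795851}\right) + 1539355 = \frac{1145926}{795851} + 1539355 = \frac{1225098362031}{795851} \approx 1.5394 \cdot 10^{6}$)
$\sqrt{O{\left(-5 - 14 U{\left(-1,-3 \right)} \right)} + t} = \sqrt{\left(1325 - -65\right) + \frac{1225098362031}{795851}} = \sqrt{\left(1325 + \left(-5 + 70\right)\right) + \frac{1225098362031}{795851}} = \sqrt{\left(1325 + 65\right) + \frac{1225098362031}{795851}} = \sqrt{1390 + \frac{1225098362031}{795851}} = \sqrt{\frac{1226204594921}{795851}} = \frac{\sqrt{975876153072472771}}{795851}$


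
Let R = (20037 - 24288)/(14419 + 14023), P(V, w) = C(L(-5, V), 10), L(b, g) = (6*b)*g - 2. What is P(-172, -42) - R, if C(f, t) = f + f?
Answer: 293411923/28442 ≈ 10316.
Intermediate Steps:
L(b, g) = -2 + 6*b*g (L(b, g) = 6*b*g - 2 = -2 + 6*b*g)
C(f, t) = 2*f
P(V, w) = -4 - 60*V (P(V, w) = 2*(-2 + 6*(-5)*V) = 2*(-2 - 30*V) = -4 - 60*V)
R = -4251/28442 ≈ -0.14946
P(-172, -42) - R = (-4 - 60*(-172)) - 1*(-4251/28442) = (-4 + 10320) + 4251/28442 = 10316 + 4251/28442 = 293411923/28442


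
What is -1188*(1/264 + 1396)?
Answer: -3316905/2 ≈ -1.6585e+6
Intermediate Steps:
-1188*(1/264 + 1396) = -1188*368545/264 = -3316905/2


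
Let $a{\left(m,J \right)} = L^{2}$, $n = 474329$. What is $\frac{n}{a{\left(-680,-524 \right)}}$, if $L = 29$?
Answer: $\frac{474329}{841} \approx 564.01$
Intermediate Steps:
$a{\left(m,J \right)} = 841$ ($a{\left(m,J \right)} = 29^{2} = 841$)
$\frac{n}{a{\left(-680,-524 \right)}} = \frac{474329}{841}$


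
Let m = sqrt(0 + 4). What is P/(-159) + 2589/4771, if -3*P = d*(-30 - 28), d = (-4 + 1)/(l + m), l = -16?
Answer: 2743198/5310123 ≈ 0.51660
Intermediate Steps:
m = 2 (m = sqrt(4) = 2)
d = 3/14 (d = (-4 + 1)/(-16 + 2) = -3/(-14) = -3*(-1/14) = 3/14 ≈ 0.21429)
P = 29/7 (P = -(-30 - 28)/14 = -(-58)/14 = -1/3*(-87/7) = 29/7 ≈ 4.1429)
P/(-159) + 2589/4771 = (29/7)/(-159) + 2589/4771 = (29/7)*(-1/159) + 2589*(1/4771) = -29/1113 + 2589/4771 = 2743198/5310123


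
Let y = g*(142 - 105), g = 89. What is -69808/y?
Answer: -69808/3293 ≈ -21.199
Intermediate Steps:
y = 3293 (y = 89*(142 - 105) = 89*37 = 3293)
-69808/y = -69808/3293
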